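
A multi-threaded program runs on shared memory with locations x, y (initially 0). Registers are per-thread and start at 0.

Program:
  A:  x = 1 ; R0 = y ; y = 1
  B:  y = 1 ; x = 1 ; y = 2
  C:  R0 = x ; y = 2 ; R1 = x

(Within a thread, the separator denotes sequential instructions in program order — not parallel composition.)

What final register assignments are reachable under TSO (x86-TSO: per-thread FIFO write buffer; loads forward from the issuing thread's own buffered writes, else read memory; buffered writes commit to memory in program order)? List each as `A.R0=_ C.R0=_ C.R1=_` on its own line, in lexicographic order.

A.R0=0 C.R0=0 C.R1=0
A.R0=0 C.R0=0 C.R1=1
A.R0=0 C.R0=1 C.R1=1
A.R0=1 C.R0=0 C.R1=0
A.R0=1 C.R0=0 C.R1=1
A.R0=1 C.R0=1 C.R1=1
A.R0=2 C.R0=0 C.R1=0
A.R0=2 C.R0=0 C.R1=1
A.R0=2 C.R0=1 C.R1=1

outcome vector order: (A.R0,C.R0,C.R1)
|TSO outcomes| = 9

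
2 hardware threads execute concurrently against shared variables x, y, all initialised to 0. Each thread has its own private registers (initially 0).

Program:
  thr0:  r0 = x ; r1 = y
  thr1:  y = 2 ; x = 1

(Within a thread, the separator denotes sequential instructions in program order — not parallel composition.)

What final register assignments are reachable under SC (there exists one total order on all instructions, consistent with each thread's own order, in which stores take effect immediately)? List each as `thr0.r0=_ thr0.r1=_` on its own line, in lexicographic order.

outcome vector order: (thr0.r0,thr0.r1)
|SC outcomes| = 3

thr0.r0=0 thr0.r1=0
thr0.r0=0 thr0.r1=2
thr0.r0=1 thr0.r1=2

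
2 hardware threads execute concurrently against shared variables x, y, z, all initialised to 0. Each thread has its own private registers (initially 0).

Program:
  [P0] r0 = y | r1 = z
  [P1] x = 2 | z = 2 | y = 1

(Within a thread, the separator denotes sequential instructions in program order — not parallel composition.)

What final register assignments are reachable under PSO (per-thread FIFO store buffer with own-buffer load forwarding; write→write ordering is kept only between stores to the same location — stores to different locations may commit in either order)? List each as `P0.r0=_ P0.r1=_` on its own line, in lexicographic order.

P0.r0=0 P0.r1=0
P0.r0=0 P0.r1=2
P0.r0=1 P0.r1=0
P0.r0=1 P0.r1=2

outcome vector order: (P0.r0,P0.r1)
|PSO outcomes| = 4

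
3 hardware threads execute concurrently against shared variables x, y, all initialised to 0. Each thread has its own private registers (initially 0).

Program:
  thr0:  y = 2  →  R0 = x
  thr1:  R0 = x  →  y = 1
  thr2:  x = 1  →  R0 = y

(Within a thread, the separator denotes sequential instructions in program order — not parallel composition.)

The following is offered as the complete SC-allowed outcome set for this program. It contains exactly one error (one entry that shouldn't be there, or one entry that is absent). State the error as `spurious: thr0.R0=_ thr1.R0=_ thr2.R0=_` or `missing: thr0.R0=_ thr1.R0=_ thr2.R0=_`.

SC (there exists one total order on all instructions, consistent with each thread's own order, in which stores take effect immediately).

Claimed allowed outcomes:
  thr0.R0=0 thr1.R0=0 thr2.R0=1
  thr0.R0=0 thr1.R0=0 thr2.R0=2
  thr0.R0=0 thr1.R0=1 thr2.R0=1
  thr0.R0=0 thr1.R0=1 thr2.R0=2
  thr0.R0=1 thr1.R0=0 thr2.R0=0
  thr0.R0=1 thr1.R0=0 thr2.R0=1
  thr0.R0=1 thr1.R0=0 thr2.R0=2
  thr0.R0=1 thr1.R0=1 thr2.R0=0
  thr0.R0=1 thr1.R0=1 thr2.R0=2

missing: thr0.R0=1 thr1.R0=1 thr2.R0=1

outcome vector order: (thr0.R0,thr1.R0,thr2.R0)
[SC] allowed = {(0,0,1) (0,0,2) (0,1,1) (0,1,2) (1,0,0) (1,0,1) (1,0,2) (1,1,0) (1,1,1) (1,1,2)}
SC∖claimed = {(1,1,1)}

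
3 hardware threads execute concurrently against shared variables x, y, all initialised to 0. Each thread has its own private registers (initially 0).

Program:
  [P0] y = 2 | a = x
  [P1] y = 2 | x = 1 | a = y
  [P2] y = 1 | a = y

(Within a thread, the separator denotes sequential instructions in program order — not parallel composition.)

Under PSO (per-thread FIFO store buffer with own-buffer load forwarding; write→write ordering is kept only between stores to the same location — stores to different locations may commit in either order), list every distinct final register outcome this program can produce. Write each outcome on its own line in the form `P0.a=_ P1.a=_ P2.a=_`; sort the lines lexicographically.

outcome vector order: (P0.a,P1.a,P2.a)
|PSO outcomes| = 8

P0.a=0 P1.a=1 P2.a=1
P0.a=0 P1.a=1 P2.a=2
P0.a=0 P1.a=2 P2.a=1
P0.a=0 P1.a=2 P2.a=2
P0.a=1 P1.a=1 P2.a=1
P0.a=1 P1.a=1 P2.a=2
P0.a=1 P1.a=2 P2.a=1
P0.a=1 P1.a=2 P2.a=2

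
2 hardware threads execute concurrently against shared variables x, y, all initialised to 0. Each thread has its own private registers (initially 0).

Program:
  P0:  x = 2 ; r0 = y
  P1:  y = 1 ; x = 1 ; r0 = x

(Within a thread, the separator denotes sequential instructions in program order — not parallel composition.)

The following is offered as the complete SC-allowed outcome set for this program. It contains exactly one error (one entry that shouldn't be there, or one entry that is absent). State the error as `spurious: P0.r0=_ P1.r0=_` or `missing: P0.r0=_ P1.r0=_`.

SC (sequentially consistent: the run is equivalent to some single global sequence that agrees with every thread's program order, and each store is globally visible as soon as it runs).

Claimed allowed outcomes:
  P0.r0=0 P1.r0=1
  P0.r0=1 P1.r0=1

outcome vector order: (P0.r0,P1.r0)
SC (3): 0/1; 1/1; 1/2
SC∖claimed = {1/2}

missing: P0.r0=1 P1.r0=2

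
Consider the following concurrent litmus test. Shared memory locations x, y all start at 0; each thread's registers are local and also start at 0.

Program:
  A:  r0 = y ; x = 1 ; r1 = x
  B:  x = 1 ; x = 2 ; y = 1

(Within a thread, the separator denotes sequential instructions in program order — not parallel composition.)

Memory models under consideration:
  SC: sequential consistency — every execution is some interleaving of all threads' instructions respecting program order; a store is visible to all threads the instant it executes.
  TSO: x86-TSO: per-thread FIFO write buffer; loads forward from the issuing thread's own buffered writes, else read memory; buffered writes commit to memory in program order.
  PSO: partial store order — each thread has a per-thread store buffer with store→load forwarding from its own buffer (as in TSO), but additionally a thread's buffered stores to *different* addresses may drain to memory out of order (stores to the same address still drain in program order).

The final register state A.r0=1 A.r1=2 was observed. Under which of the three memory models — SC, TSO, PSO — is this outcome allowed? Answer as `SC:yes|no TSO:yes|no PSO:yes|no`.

SC:no TSO:no PSO:yes

outcome vector order: (A.r0,A.r1)
SC (3): (0,1), (0,2), (1,1)
TSO (3): (0,1), (0,2), (1,1)
PSO (4): (0,1), (0,2), (1,1), (1,2)
target (1,2) ∈ {PSO}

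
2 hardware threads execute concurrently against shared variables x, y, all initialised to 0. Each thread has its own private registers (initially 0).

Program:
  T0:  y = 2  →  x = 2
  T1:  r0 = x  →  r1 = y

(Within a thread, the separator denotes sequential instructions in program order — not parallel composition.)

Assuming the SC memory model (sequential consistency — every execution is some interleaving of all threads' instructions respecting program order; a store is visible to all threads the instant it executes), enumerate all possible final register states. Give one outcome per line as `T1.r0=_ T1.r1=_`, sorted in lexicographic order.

T1.r0=0 T1.r1=0
T1.r0=0 T1.r1=2
T1.r0=2 T1.r1=2

outcome vector order: (T1.r0,T1.r1)
|SC outcomes| = 3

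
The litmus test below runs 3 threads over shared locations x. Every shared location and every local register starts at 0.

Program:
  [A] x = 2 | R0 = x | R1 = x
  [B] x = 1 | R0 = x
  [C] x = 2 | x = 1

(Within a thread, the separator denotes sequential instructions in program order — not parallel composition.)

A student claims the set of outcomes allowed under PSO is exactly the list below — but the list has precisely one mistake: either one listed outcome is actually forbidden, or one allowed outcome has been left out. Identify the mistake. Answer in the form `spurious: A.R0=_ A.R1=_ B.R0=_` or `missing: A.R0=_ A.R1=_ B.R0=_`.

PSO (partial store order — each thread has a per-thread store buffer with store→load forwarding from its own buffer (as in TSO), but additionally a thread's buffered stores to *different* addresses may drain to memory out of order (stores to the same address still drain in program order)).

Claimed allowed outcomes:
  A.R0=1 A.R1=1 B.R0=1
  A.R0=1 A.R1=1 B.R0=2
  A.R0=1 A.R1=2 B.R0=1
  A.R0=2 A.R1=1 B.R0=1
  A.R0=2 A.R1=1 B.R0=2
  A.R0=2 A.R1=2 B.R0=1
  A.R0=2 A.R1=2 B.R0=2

outcome vector order: (A.R0,A.R1,B.R0)
PSO: 8 outcomes — {<1 1 1>, <1 1 2>, <1 2 1>, <1 2 2>, <2 1 1>, <2 1 2>, <2 2 1>, <2 2 2>}
PSO∖claimed = {<1 2 2>}

missing: A.R0=1 A.R1=2 B.R0=2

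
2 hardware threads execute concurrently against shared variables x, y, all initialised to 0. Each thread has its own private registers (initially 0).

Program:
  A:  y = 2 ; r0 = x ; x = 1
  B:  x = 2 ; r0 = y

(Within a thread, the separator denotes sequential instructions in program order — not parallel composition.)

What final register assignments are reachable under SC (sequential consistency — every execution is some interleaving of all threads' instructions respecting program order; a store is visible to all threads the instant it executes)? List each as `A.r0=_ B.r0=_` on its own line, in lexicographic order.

A.r0=0 B.r0=2
A.r0=2 B.r0=0
A.r0=2 B.r0=2

outcome vector order: (A.r0,B.r0)
|SC outcomes| = 3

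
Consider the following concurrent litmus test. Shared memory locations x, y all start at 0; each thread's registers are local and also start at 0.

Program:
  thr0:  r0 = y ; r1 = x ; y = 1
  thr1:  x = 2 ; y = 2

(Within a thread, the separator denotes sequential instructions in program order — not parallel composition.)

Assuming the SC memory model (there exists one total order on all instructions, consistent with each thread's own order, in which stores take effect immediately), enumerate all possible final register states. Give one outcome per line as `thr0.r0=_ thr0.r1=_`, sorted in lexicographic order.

thr0.r0=0 thr0.r1=0
thr0.r0=0 thr0.r1=2
thr0.r0=2 thr0.r1=2

outcome vector order: (thr0.r0,thr0.r1)
|SC outcomes| = 3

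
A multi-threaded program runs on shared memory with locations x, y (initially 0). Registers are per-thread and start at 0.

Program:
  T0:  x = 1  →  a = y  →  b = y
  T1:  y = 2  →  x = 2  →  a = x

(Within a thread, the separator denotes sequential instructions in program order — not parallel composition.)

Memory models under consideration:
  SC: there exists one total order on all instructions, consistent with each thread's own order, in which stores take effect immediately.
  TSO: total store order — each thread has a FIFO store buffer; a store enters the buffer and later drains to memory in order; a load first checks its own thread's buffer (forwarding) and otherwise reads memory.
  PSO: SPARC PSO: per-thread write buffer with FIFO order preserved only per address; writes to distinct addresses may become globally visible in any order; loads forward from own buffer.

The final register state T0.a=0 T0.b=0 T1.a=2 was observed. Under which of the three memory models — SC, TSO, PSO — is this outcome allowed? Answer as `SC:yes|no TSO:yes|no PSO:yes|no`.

outcome vector order: (T0.a,T0.b,T1.a)
SC (4): (0,0,2) (0,2,2) (2,2,1) (2,2,2)
TSO (6): (0,0,1) (0,0,2) (0,2,1) (0,2,2) (2,2,1) (2,2,2)
PSO (6): (0,0,1) (0,0,2) (0,2,1) (0,2,2) (2,2,1) (2,2,2)
target (0,0,2) ∈ {SC,TSO,PSO}

SC:yes TSO:yes PSO:yes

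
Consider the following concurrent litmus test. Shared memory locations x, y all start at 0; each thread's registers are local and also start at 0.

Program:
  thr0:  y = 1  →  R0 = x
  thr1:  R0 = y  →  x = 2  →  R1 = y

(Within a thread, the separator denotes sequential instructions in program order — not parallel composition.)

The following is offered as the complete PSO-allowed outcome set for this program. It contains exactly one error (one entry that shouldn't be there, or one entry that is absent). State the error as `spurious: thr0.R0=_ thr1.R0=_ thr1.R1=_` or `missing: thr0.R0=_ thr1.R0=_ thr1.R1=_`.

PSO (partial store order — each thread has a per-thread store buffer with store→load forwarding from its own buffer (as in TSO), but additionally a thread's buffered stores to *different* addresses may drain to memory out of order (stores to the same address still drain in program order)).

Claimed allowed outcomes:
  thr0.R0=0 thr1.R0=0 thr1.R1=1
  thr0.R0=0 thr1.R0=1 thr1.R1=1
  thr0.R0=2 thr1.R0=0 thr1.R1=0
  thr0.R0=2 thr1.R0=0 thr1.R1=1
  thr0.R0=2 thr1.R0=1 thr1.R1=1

missing: thr0.R0=0 thr1.R0=0 thr1.R1=0

outcome vector order: (thr0.R0,thr1.R0,thr1.R1)
PSO (6): 000 001 011 200 201 211
PSO∖claimed = {000}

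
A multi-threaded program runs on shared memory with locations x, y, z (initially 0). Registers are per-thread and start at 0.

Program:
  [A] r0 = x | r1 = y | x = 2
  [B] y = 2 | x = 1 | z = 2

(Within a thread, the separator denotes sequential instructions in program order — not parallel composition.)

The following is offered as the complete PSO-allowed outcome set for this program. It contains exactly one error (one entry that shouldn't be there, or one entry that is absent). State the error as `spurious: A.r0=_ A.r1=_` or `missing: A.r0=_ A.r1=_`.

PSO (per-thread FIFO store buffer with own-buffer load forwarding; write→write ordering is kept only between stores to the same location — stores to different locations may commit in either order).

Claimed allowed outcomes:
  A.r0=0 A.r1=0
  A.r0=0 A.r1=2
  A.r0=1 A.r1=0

missing: A.r0=1 A.r1=2

outcome vector order: (A.r0,A.r1)
under PSO → 00, 02, 10, 12
PSO∖claimed = {12}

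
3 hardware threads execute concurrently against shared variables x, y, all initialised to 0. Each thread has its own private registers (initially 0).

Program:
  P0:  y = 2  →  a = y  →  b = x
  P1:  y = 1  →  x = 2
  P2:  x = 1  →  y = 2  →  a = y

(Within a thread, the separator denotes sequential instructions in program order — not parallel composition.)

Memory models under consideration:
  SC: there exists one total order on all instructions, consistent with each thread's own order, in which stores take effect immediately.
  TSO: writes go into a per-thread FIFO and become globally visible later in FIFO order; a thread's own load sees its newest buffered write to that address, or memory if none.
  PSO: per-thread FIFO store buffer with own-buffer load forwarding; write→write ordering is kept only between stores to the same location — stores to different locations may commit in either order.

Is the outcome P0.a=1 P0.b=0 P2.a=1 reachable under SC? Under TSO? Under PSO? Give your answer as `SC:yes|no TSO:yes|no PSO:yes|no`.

outcome vector order: (P0.a,P0.b,P2.a)
SC: 11 outcomes — {(1,0,2) (1,1,1) (1,1,2) (1,2,1) (1,2,2) (2,0,1) (2,0,2) (2,1,1) (2,1,2) (2,2,1) (2,2,2)}
TSO: 11 outcomes — {(1,0,2) (1,1,1) (1,1,2) (1,2,1) (1,2,2) (2,0,1) (2,0,2) (2,1,1) (2,1,2) (2,2,1) (2,2,2)}
PSO: 12 outcomes — {(1,0,1) (1,0,2) (1,1,1) (1,1,2) (1,2,1) (1,2,2) (2,0,1) (2,0,2) (2,1,1) (2,1,2) (2,2,1) (2,2,2)}
target (1,0,1) ∈ {PSO}

SC:no TSO:no PSO:yes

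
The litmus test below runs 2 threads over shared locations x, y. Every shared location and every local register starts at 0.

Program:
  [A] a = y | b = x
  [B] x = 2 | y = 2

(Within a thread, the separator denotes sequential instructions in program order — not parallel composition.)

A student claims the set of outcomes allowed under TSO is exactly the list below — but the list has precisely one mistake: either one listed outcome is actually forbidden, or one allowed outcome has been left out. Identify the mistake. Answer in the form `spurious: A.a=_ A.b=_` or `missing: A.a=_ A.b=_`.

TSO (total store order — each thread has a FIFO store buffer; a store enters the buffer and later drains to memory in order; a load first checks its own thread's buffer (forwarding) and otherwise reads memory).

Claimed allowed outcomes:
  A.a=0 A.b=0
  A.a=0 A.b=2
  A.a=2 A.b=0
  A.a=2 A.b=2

outcome vector order: (A.a,A.b)
under TSO → 0/0; 0/2; 2/2
claimed∖TSO = {2/0}

spurious: A.a=2 A.b=0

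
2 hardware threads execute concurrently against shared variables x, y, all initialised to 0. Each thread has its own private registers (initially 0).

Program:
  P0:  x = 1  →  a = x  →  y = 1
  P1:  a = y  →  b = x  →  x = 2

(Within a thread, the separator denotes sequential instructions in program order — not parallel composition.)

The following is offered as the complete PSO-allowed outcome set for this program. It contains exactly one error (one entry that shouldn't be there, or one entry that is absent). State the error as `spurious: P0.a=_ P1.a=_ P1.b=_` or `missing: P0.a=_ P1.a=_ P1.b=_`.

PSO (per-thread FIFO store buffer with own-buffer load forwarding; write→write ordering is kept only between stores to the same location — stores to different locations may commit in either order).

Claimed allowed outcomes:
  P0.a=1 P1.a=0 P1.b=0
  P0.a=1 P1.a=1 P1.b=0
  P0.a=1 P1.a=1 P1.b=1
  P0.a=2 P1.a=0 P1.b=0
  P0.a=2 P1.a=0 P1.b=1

outcome vector order: (P0.a,P1.a,P1.b)
under PSO → 1/0/0; 1/0/1; 1/1/0; 1/1/1; 2/0/0; 2/0/1
PSO∖claimed = {1/0/1}

missing: P0.a=1 P1.a=0 P1.b=1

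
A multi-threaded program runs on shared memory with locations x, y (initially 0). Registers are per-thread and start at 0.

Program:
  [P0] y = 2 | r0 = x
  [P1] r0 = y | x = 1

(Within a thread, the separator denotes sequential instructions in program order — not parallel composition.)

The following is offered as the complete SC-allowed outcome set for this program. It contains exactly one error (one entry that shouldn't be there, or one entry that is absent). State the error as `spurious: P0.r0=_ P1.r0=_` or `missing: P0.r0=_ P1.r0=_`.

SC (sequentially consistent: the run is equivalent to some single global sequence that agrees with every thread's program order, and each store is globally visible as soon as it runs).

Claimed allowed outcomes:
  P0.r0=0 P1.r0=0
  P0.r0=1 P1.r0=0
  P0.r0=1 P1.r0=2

outcome vector order: (P0.r0,P1.r0)
SC (4): 0/0; 0/2; 1/0; 1/2
SC∖claimed = {0/2}

missing: P0.r0=0 P1.r0=2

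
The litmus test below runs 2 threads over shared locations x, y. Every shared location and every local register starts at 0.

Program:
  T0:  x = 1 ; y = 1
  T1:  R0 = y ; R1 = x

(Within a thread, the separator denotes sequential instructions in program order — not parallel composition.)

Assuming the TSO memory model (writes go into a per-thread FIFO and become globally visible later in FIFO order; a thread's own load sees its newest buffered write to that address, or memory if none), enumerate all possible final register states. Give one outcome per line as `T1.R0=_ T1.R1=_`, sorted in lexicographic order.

outcome vector order: (T1.R0,T1.R1)
|TSO outcomes| = 3

T1.R0=0 T1.R1=0
T1.R0=0 T1.R1=1
T1.R0=1 T1.R1=1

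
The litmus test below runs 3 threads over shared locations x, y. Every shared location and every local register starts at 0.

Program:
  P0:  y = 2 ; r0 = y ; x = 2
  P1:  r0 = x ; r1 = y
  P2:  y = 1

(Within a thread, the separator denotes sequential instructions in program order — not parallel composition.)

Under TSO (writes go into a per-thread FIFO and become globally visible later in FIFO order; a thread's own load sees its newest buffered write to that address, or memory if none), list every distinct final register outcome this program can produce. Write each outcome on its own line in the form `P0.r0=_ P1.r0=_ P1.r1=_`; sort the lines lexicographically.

outcome vector order: (P0.r0,P1.r0,P1.r1)
|TSO outcomes| = 9

P0.r0=1 P1.r0=0 P1.r1=0
P0.r0=1 P1.r0=0 P1.r1=1
P0.r0=1 P1.r0=0 P1.r1=2
P0.r0=1 P1.r0=2 P1.r1=1
P0.r0=2 P1.r0=0 P1.r1=0
P0.r0=2 P1.r0=0 P1.r1=1
P0.r0=2 P1.r0=0 P1.r1=2
P0.r0=2 P1.r0=2 P1.r1=1
P0.r0=2 P1.r0=2 P1.r1=2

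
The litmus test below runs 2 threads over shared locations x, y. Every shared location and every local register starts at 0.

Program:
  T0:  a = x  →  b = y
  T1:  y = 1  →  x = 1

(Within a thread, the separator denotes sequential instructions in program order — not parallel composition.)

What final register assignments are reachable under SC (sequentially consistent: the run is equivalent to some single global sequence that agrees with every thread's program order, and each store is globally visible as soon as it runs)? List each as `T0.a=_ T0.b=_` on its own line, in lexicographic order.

T0.a=0 T0.b=0
T0.a=0 T0.b=1
T0.a=1 T0.b=1

outcome vector order: (T0.a,T0.b)
|SC outcomes| = 3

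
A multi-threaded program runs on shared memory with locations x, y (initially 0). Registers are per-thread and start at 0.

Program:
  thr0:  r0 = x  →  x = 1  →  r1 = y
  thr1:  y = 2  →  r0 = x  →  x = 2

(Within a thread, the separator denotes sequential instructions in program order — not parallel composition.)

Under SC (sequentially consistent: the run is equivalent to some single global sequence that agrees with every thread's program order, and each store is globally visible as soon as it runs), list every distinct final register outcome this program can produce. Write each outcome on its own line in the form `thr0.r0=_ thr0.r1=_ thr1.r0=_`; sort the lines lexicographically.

thr0.r0=0 thr0.r1=0 thr1.r0=1
thr0.r0=0 thr0.r1=2 thr1.r0=0
thr0.r0=0 thr0.r1=2 thr1.r0=1
thr0.r0=2 thr0.r1=2 thr1.r0=0

outcome vector order: (thr0.r0,thr0.r1,thr1.r0)
|SC outcomes| = 4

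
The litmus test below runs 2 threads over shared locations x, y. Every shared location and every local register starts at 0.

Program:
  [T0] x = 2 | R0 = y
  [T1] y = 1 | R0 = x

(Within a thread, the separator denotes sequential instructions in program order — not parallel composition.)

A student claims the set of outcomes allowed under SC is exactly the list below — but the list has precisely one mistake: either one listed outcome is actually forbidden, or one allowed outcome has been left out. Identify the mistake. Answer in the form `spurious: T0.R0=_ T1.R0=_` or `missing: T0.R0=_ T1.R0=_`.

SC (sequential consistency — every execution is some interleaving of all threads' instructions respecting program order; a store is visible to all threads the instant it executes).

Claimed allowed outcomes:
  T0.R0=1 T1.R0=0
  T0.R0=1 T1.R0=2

outcome vector order: (T0.R0,T1.R0)
under SC → <0 2> <1 0> <1 2>
SC∖claimed = {<0 2>}

missing: T0.R0=0 T1.R0=2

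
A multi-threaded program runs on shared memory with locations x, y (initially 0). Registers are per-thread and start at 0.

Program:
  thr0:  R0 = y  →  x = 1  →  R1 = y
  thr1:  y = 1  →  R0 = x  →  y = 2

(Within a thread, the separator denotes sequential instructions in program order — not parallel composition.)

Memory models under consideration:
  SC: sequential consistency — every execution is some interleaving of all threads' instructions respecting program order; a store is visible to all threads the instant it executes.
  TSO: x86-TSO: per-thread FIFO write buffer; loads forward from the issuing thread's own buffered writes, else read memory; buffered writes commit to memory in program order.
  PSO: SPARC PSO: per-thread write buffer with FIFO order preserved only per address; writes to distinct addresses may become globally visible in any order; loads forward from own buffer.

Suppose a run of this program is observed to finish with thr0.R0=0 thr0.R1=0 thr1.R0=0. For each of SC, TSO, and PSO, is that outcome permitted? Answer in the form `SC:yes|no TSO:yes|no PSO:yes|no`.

SC:no TSO:yes PSO:yes

outcome vector order: (thr0.R0,thr0.R1,thr1.R0)
SC: 10 outcomes — {<0 0 1>, <0 1 0>, <0 1 1>, <0 2 0>, <0 2 1>, <1 1 0>, <1 1 1>, <1 2 0>, <1 2 1>, <2 2 0>}
TSO: 11 outcomes — {<0 0 0>, <0 0 1>, <0 1 0>, <0 1 1>, <0 2 0>, <0 2 1>, <1 1 0>, <1 1 1>, <1 2 0>, <1 2 1>, <2 2 0>}
PSO: 11 outcomes — {<0 0 0>, <0 0 1>, <0 1 0>, <0 1 1>, <0 2 0>, <0 2 1>, <1 1 0>, <1 1 1>, <1 2 0>, <1 2 1>, <2 2 0>}
target <0 0 0> ∈ {TSO,PSO}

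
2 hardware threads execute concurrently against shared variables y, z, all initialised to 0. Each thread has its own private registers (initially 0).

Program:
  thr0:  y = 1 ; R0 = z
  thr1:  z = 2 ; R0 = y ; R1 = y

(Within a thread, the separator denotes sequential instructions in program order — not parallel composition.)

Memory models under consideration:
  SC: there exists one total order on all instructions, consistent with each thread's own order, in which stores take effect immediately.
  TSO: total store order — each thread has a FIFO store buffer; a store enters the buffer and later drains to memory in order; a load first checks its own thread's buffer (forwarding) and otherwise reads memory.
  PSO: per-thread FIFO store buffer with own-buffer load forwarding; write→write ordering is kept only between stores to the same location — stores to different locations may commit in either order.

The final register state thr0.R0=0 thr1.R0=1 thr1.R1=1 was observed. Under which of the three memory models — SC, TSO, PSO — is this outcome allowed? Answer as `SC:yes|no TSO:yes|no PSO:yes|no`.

SC:yes TSO:yes PSO:yes

outcome vector order: (thr0.R0,thr1.R0,thr1.R1)
under SC → 0/1/1; 2/0/0; 2/0/1; 2/1/1
under TSO → 0/0/0; 0/0/1; 0/1/1; 2/0/0; 2/0/1; 2/1/1
under PSO → 0/0/0; 0/0/1; 0/1/1; 2/0/0; 2/0/1; 2/1/1
target 0/1/1 ∈ {SC,TSO,PSO}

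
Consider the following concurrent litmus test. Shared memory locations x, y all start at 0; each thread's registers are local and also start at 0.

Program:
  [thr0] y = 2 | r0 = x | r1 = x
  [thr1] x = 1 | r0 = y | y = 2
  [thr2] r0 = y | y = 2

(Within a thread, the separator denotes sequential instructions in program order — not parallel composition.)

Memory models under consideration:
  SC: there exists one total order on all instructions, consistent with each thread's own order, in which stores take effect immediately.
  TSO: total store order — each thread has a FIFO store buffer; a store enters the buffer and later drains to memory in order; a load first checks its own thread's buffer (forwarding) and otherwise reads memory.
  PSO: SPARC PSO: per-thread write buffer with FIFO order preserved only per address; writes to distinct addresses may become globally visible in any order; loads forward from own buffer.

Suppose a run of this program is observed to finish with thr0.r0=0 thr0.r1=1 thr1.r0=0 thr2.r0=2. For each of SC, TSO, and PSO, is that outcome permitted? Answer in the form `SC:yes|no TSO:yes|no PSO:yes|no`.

SC:no TSO:yes PSO:yes

outcome vector order: (thr0.r0,thr0.r1,thr1.r0,thr2.r0)
[SC] allowed = {(0,0,2,0), (0,0,2,2), (0,1,2,0), (0,1,2,2), (1,1,0,0), (1,1,0,2), (1,1,2,0), (1,1,2,2)}
[TSO] allowed = {(0,0,0,0), (0,0,0,2), (0,0,2,0), (0,0,2,2), (0,1,0,0), (0,1,0,2), (0,1,2,0), (0,1,2,2), (1,1,0,0), (1,1,0,2), (1,1,2,0), (1,1,2,2)}
[PSO] allowed = {(0,0,0,0), (0,0,0,2), (0,0,2,0), (0,0,2,2), (0,1,0,0), (0,1,0,2), (0,1,2,0), (0,1,2,2), (1,1,0,0), (1,1,0,2), (1,1,2,0), (1,1,2,2)}
target (0,1,0,2) ∈ {TSO,PSO}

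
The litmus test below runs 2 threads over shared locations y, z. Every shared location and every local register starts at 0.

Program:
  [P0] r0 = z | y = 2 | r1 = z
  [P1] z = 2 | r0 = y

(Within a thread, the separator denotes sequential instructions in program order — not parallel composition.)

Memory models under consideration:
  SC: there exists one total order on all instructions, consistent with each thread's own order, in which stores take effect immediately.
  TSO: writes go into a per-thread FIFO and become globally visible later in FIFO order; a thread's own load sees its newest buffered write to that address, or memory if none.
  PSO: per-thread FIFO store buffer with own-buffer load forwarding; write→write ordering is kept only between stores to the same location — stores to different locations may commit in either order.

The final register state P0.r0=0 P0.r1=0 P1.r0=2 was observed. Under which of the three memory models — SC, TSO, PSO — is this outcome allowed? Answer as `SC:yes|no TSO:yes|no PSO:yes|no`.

outcome vector order: (P0.r0,P0.r1,P1.r0)
SC (5): (0,0,2), (0,2,0), (0,2,2), (2,2,0), (2,2,2)
TSO (6): (0,0,0), (0,0,2), (0,2,0), (0,2,2), (2,2,0), (2,2,2)
PSO (6): (0,0,0), (0,0,2), (0,2,0), (0,2,2), (2,2,0), (2,2,2)
target (0,0,2) ∈ {SC,TSO,PSO}

SC:yes TSO:yes PSO:yes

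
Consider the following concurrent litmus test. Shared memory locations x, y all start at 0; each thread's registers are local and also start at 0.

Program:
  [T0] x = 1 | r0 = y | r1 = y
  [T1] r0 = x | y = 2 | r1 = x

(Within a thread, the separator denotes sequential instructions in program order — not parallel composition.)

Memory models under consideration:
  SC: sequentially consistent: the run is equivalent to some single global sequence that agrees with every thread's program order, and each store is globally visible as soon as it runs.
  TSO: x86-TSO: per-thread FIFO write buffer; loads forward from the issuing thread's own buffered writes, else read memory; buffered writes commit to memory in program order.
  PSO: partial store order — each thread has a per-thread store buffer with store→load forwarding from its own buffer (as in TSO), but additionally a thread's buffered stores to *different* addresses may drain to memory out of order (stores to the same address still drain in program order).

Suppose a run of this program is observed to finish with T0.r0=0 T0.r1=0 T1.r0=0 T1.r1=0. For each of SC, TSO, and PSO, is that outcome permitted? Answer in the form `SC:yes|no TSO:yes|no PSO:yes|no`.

outcome vector order: (T0.r0,T0.r1,T1.r0,T1.r1)
under SC → 0001, 0011, 0201, 0211, 2200, 2201, 2211
under TSO → 0000, 0001, 0011, 0200, 0201, 0211, 2200, 2201, 2211
under PSO → 0000, 0001, 0011, 0200, 0201, 0211, 2200, 2201, 2211
target 0000 ∈ {TSO,PSO}

SC:no TSO:yes PSO:yes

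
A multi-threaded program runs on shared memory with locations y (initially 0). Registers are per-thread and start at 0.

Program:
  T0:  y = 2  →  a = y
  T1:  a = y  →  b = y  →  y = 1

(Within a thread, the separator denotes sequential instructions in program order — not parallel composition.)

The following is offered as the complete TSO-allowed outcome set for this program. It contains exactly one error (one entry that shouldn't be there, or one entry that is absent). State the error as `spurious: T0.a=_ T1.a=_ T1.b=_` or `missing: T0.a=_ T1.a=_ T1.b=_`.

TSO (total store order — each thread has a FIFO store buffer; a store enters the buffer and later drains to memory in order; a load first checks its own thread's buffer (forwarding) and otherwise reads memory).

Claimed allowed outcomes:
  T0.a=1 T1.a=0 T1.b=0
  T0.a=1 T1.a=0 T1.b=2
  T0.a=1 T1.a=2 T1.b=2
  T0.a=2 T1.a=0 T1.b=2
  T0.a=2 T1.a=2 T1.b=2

missing: T0.a=2 T1.a=0 T1.b=0

outcome vector order: (T0.a,T1.a,T1.b)
TSO: 6 outcomes — {1/0/0, 1/0/2, 1/2/2, 2/0/0, 2/0/2, 2/2/2}
TSO∖claimed = {2/0/0}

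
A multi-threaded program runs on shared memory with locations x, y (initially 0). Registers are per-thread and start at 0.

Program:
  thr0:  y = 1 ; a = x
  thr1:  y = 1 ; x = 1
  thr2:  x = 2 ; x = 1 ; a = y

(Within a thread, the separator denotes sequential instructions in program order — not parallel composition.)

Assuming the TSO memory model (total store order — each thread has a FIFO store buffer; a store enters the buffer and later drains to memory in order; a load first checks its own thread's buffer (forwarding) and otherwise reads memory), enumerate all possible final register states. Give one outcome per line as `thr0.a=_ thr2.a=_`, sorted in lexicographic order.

outcome vector order: (thr0.a,thr2.a)
|TSO outcomes| = 6

thr0.a=0 thr2.a=0
thr0.a=0 thr2.a=1
thr0.a=1 thr2.a=0
thr0.a=1 thr2.a=1
thr0.a=2 thr2.a=0
thr0.a=2 thr2.a=1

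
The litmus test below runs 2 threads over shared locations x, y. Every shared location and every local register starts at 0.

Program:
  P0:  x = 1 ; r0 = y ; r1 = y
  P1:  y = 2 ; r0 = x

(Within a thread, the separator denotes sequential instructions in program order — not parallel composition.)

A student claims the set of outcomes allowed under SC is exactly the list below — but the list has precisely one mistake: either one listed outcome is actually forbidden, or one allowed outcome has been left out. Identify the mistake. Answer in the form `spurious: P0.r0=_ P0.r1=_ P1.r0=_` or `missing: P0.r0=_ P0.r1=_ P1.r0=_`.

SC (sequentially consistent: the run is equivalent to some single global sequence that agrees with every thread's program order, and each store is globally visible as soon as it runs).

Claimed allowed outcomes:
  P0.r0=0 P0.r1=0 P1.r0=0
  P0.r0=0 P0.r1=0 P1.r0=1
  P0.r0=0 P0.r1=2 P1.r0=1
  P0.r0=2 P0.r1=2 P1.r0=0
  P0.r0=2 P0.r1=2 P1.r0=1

spurious: P0.r0=0 P0.r1=0 P1.r0=0

outcome vector order: (P0.r0,P0.r1,P1.r0)
SC (4): 0/0/1, 0/2/1, 2/2/0, 2/2/1
claimed∖SC = {0/0/0}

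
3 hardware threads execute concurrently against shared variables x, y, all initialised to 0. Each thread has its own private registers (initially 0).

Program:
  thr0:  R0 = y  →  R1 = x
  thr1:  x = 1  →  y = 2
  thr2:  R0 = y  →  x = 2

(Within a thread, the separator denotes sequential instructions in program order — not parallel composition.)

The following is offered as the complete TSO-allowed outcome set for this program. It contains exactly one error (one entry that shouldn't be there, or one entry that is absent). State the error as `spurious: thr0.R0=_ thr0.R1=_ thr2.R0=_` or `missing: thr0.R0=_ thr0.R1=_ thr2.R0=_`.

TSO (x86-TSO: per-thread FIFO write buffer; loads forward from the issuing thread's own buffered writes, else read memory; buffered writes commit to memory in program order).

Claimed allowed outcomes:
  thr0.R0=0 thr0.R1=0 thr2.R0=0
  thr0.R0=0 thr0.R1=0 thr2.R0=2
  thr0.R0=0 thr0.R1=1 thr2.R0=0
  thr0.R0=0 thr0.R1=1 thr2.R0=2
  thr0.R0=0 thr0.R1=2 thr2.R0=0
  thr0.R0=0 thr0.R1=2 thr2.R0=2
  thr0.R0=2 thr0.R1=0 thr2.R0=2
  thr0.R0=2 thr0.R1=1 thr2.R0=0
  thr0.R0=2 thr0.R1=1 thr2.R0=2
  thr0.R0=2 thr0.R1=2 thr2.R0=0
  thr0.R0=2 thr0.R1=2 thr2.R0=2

outcome vector order: (thr0.R0,thr0.R1,thr2.R0)
TSO (10): (0,0,0); (0,0,2); (0,1,0); (0,1,2); (0,2,0); (0,2,2); (2,1,0); (2,1,2); (2,2,0); (2,2,2)
claimed∖TSO = {(2,0,2)}

spurious: thr0.R0=2 thr0.R1=0 thr2.R0=2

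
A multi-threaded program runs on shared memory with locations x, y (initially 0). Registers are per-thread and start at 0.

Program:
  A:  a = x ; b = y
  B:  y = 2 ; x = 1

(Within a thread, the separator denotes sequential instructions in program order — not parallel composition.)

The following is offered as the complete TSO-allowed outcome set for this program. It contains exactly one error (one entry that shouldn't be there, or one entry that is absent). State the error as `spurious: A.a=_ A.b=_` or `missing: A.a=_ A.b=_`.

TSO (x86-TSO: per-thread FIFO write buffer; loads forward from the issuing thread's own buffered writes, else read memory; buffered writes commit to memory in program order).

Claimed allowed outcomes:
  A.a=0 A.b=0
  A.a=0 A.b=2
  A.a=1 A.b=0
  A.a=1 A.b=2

outcome vector order: (A.a,A.b)
TSO (3): (0,0); (0,2); (1,2)
claimed∖TSO = {(1,0)}

spurious: A.a=1 A.b=0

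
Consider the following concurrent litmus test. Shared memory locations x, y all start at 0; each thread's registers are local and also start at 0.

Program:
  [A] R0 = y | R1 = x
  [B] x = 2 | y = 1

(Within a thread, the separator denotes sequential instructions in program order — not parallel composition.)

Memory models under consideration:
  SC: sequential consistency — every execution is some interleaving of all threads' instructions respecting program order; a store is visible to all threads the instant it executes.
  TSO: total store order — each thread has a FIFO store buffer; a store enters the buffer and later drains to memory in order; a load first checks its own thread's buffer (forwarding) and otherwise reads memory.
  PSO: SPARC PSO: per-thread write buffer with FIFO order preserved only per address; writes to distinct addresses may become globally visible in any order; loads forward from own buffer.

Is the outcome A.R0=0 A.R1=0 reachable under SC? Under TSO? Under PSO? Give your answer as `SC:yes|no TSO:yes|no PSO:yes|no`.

outcome vector order: (A.R0,A.R1)
[SC] allowed = {0/0; 0/2; 1/2}
[TSO] allowed = {0/0; 0/2; 1/2}
[PSO] allowed = {0/0; 0/2; 1/0; 1/2}
target 0/0 ∈ {SC,TSO,PSO}

SC:yes TSO:yes PSO:yes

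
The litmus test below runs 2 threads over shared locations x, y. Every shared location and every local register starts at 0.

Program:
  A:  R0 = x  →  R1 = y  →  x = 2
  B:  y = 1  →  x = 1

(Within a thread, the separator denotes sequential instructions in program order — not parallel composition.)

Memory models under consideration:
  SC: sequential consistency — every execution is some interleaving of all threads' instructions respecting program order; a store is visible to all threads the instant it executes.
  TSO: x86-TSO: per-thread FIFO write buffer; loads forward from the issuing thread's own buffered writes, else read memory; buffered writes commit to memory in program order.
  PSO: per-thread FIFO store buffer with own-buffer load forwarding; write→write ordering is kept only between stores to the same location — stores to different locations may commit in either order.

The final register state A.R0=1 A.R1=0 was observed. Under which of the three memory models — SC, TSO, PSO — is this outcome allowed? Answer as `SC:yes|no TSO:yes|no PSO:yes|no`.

SC:no TSO:no PSO:yes

outcome vector order: (A.R0,A.R1)
under SC → 0/0 0/1 1/1
under TSO → 0/0 0/1 1/1
under PSO → 0/0 0/1 1/0 1/1
target 1/0 ∈ {PSO}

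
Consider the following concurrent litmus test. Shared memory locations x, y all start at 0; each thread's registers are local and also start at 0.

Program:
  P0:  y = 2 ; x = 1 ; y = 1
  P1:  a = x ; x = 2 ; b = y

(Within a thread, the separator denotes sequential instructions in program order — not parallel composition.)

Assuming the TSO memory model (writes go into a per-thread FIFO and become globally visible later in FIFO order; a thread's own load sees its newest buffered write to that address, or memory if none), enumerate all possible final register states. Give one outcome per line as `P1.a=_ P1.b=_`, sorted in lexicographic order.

P1.a=0 P1.b=0
P1.a=0 P1.b=1
P1.a=0 P1.b=2
P1.a=1 P1.b=1
P1.a=1 P1.b=2

outcome vector order: (P1.a,P1.b)
|TSO outcomes| = 5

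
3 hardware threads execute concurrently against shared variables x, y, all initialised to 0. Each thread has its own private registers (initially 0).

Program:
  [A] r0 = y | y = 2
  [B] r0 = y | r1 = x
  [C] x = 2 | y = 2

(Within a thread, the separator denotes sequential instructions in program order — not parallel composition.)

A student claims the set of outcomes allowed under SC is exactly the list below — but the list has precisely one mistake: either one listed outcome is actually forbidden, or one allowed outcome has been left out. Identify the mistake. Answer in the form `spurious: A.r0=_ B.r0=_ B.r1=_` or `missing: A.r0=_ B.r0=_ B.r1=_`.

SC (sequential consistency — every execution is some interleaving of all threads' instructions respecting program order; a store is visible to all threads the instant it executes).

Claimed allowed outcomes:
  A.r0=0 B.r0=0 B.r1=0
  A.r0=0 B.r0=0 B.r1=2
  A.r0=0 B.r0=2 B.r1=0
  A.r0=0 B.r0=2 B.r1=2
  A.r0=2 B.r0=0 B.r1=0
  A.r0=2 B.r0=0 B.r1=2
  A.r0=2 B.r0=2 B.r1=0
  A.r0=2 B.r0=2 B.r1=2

outcome vector order: (A.r0,B.r0,B.r1)
under SC → 0/0/0 0/0/2 0/2/0 0/2/2 2/0/0 2/0/2 2/2/2
claimed∖SC = {2/2/0}

spurious: A.r0=2 B.r0=2 B.r1=0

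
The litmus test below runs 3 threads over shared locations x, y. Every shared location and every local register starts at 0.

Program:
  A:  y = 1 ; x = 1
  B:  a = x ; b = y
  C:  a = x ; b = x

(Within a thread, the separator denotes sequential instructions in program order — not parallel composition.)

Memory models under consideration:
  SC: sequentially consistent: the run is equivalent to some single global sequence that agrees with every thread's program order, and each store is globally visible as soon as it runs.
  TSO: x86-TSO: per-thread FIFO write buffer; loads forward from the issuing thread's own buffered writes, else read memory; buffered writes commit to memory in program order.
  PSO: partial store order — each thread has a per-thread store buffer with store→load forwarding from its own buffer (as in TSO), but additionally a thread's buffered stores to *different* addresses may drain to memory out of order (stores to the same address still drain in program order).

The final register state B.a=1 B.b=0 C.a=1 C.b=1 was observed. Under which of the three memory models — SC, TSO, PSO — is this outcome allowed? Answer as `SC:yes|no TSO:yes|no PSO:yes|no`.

outcome vector order: (B.a,B.b,C.a,C.b)
SC (9): (0,0,0,0); (0,0,0,1); (0,0,1,1); (0,1,0,0); (0,1,0,1); (0,1,1,1); (1,1,0,0); (1,1,0,1); (1,1,1,1)
TSO (9): (0,0,0,0); (0,0,0,1); (0,0,1,1); (0,1,0,0); (0,1,0,1); (0,1,1,1); (1,1,0,0); (1,1,0,1); (1,1,1,1)
PSO (12): (0,0,0,0); (0,0,0,1); (0,0,1,1); (0,1,0,0); (0,1,0,1); (0,1,1,1); (1,0,0,0); (1,0,0,1); (1,0,1,1); (1,1,0,0); (1,1,0,1); (1,1,1,1)
target (1,0,1,1) ∈ {PSO}

SC:no TSO:no PSO:yes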